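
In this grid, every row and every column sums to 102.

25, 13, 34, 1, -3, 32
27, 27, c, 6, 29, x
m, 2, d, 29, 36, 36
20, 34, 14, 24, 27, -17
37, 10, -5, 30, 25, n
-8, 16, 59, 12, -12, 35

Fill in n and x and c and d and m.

n = 5, x = 11, c = 2, d = -2, m = 1

The known cells in column 1 total 101, leaving 102 − 101 = 1 for the blank.
The known cells in row 5 total 97, leaving 102 − 97 = 5 for the blank.
The known cells in column 6 total 91, leaving 102 − 91 = 11 for the blank.
The known cells in row 2 total 100, leaving 102 − 100 = 2 for the blank.
The known cells in row 3 total 104, leaving 102 − 104 = -2 for the blank.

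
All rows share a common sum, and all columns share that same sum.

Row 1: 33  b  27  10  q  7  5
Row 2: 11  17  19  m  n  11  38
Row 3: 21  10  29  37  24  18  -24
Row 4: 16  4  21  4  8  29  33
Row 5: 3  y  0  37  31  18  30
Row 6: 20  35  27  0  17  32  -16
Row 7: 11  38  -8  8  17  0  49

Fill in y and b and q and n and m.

y = -4, b = 15, q = 18, n = 0, m = 19

Rows 3 and 4 both sum to 115, so that's the common total.
Row 5: 3 + 0 + 37 + 31 + 18 + 30 = 119, so its missing entry is 115 − 119 = -4.
Column 2: 17 + 10 + 4 − 4 + 35 + 38 = 100, so its missing entry is 115 − 100 = 15.
Row 1: 33 + 15 + 27 + 10 + 7 + 5 = 97, so its missing entry is 115 − 97 = 18.
Column 5: 18 + 24 + 8 + 31 + 17 + 17 = 115, so its missing entry is 115 − 115 = 0.
Row 2: 11 + 17 + 19 + 0 + 11 + 38 = 96, so its missing entry is 115 − 96 = 19.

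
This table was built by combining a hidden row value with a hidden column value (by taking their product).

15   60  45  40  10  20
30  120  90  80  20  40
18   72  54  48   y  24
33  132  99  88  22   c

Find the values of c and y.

Each row is a constant multiple of every other row — this is a multiplication table with the headers hidden.
Row 4 is 99/45 = 11/5 times row 1, so its entry in column 6 is 20 × 11/5 = 44.
Row 3 is 54/45 = 6/5 times row 1, so its entry in column 5 is 10 × 6/5 = 12.

c = 44, y = 12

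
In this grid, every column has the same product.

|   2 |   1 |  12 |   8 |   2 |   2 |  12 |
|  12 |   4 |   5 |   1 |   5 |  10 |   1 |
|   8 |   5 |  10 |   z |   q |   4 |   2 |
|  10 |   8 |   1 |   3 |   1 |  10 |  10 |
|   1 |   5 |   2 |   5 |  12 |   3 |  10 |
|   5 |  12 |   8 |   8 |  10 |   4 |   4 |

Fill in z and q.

z = 10, q = 8

Columns 1 and 6 each multiply to 9600, so every column has product 9600.
Column 4: 8×1×3×5×8 = 960, so the missing entry is 9600 ÷ 960 = 10.
Column 5: 2×5×1×12×10 = 1200, so the missing entry is 9600 ÷ 1200 = 8.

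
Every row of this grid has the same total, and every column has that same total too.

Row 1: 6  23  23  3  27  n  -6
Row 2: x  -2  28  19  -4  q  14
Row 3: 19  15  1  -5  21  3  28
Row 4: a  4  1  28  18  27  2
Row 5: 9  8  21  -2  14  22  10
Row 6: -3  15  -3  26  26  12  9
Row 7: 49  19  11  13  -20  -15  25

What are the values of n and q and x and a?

Rows 3 and 5 both sum to 82, so that's the common total.
Row 4: 4 + 1 + 28 + 18 + 27 + 2 = 80, so its missing entry is 82 − 80 = 2.
Column 1: 6 + 19 + 2 + 9 − 3 + 49 = 82, so its missing entry is 82 − 82 = 0.
Row 1: 6 + 23 + 23 + 3 + 27 − 6 = 76, so its missing entry is 82 − 76 = 6.
Row 2: 0 − 2 + 28 + 19 − 4 + 14 = 55, so its missing entry is 82 − 55 = 27.

n = 6, q = 27, x = 0, a = 2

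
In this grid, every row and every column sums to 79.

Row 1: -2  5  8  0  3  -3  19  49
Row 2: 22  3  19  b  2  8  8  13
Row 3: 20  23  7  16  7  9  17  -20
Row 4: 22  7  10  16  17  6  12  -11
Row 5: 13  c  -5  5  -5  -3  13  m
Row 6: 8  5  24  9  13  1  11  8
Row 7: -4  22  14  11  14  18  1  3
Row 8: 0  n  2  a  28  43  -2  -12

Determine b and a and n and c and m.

b = 4, a = 18, n = 2, c = 12, m = 49

Row 2: 22 + 3 + 19 + 2 + 8 + 8 + 13 = 75, so its missing entry is 79 − 75 = 4.
Column 4: 0 + 4 + 16 + 16 + 5 + 9 + 11 = 61, so its missing entry is 79 − 61 = 18.
Row 8: 0 + 2 + 18 + 28 + 43 − 2 − 12 = 77, so its missing entry is 79 − 77 = 2.
Column 2: 5 + 3 + 23 + 7 + 5 + 22 + 2 = 67, so its missing entry is 79 − 67 = 12.
Row 5: 13 + 12 − 5 + 5 − 5 − 3 + 13 = 30, so its missing entry is 79 − 30 = 49.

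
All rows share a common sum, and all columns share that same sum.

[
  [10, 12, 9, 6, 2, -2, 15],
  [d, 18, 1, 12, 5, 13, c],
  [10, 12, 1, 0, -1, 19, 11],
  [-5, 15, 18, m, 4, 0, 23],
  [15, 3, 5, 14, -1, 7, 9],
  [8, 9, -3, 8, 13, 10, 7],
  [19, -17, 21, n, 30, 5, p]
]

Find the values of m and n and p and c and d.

Rows 1 and 3 both sum to 52, so that's the common total.
Column 1: 10 + 10 − 5 + 15 + 8 + 19 = 57, so its missing entry is 52 − 57 = -5.
Row 4: -5 + 15 + 18 + 4 + 0 + 23 = 55, so its missing entry is 52 − 55 = -3.
Row 2: -5 + 18 + 1 + 12 + 5 + 13 = 44, so its missing entry is 52 − 44 = 8.
Column 7: 15 + 8 + 11 + 23 + 9 + 7 = 73, so its missing entry is 52 − 73 = -21.
Row 7: 19 − 17 + 21 + 30 + 5 − 21 = 37, so its missing entry is 52 − 37 = 15.

m = -3, n = 15, p = -21, c = 8, d = -5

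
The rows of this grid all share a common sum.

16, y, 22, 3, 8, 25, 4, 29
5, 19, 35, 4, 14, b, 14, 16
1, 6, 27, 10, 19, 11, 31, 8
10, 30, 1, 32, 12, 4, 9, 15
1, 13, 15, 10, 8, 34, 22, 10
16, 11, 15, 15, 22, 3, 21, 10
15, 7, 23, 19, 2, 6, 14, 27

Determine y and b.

The complete rows each total 113.
Row 1 is missing 113 − 107 = 6 (since 16 + 22 + 3 + 8 + 25 + 4 + 29 = 107).
Row 2 is missing 113 − 107 = 6 (since 5 + 19 + 35 + 4 + 14 + 14 + 16 = 107).

y = 6, b = 6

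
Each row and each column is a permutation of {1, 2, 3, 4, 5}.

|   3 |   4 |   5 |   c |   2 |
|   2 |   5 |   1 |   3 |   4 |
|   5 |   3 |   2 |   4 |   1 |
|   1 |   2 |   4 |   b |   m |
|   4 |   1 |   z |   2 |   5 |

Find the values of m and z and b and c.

m = 3, z = 3, b = 5, c = 1

At (row 4, col 5): column 5 already has {1, 2, 4, 5}, so the value is 3.
For row 4, column 4: row 4 already has {1, 2, 3, 4}; that leaves 5.
For row 5, column 3: row 5 already has {1, 2, 4, 5}; that leaves 3.
For row 1, column 4: row 1 already has {2, 3, 4, 5}; that leaves 1.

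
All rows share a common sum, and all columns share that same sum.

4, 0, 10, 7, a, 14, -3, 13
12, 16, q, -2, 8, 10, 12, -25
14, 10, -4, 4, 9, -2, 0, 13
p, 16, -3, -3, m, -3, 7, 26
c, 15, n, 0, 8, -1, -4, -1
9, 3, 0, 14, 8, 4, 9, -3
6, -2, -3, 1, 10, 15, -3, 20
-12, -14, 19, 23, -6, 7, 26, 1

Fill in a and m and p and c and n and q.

Rows 3 and 6 both sum to 44, so that's the common total.
The known cells in row 1 total 45, leaving 44 − 45 = -1 for the blank.
The known cells in column 5 total 36, leaving 44 − 36 = 8 for the blank.
The known cells in row 2 total 31, leaving 44 − 31 = 13 for the blank.
The known cells in column 3 total 32, leaving 44 − 32 = 12 for the blank.
The known cells in row 5 total 29, leaving 44 − 29 = 15 for the blank.
The known cells in row 4 total 48, leaving 44 − 48 = -4 for the blank.

a = -1, m = 8, p = -4, c = 15, n = 12, q = 13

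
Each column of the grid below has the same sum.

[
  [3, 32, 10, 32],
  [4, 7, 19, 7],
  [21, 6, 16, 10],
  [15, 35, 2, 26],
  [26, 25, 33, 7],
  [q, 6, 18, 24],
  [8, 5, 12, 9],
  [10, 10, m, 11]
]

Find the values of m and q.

Column 2 sums to 126 and so does column 4; that's the common total.
In column 3 the known cells total 110, leaving 126 − 110 = 16.
In column 1 the known cells total 87, leaving 126 − 87 = 39.

m = 16, q = 39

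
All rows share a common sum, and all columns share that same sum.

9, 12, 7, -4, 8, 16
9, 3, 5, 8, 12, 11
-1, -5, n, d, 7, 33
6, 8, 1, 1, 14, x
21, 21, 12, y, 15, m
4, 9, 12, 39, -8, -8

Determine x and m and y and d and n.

x = 18, m = -22, y = 1, d = 3, n = 11

Rows 1 and 2 both sum to 48, so that's the common total.
The known cells in column 3 total 37, leaving 48 − 37 = 11 for the blank.
The known cells in row 3 total 45, leaving 48 − 45 = 3 for the blank.
The known cells in column 4 total 47, leaving 48 − 47 = 1 for the blank.
The known cells in row 5 total 70, leaving 48 − 70 = -22 for the blank.
The known cells in row 4 total 30, leaving 48 − 30 = 18 for the blank.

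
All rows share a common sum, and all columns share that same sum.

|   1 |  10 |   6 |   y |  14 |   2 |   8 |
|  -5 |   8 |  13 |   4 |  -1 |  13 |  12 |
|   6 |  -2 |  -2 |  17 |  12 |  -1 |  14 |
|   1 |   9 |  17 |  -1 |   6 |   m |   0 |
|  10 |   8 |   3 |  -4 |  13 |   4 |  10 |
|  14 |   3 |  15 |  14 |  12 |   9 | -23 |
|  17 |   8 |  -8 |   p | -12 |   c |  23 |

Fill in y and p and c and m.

y = 3, p = 11, c = 5, m = 12

Rows 2 and 3 both sum to 44, so that's the common total.
The known cells in row 1 total 41, leaving 44 − 41 = 3 for the blank.
The known cells in row 4 total 32, leaving 44 − 32 = 12 for the blank.
The known cells in column 6 total 39, leaving 44 − 39 = 5 for the blank.
The known cells in row 7 total 33, leaving 44 − 33 = 11 for the blank.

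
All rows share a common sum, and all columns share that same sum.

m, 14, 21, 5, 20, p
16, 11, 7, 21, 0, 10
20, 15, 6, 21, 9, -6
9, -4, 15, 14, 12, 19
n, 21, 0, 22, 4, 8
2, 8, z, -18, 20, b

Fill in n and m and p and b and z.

n = 10, m = 8, p = -3, b = 37, z = 16

Rows 2 and 3 both sum to 65, so that's the common total.
Row 5: 21 + 0 + 22 + 4 + 8 = 55, so its missing entry is 65 − 55 = 10.
Column 1: 16 + 20 + 9 + 10 + 2 = 57, so its missing entry is 65 − 57 = 8.
Row 1: 8 + 14 + 21 + 5 + 20 = 68, so its missing entry is 65 − 68 = -3.
Column 6: -3 + 10 − 6 + 19 + 8 = 28, so its missing entry is 65 − 28 = 37.
Row 6: 2 + 8 − 18 + 20 + 37 = 49, so its missing entry is 65 − 49 = 16.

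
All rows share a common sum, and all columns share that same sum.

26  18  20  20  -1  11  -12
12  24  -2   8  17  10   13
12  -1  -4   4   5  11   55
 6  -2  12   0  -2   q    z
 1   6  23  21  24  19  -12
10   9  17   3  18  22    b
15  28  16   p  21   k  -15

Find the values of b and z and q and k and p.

Rows 1 and 2 both sum to 82, so that's the common total.
The known cells in row 6 total 79, leaving 82 − 79 = 3 for the blank.
The known cells in column 7 total 32, leaving 82 − 32 = 50 for the blank.
The known cells in column 4 total 56, leaving 82 − 56 = 26 for the blank.
The known cells in row 7 total 91, leaving 82 − 91 = -9 for the blank.
The known cells in row 4 total 64, leaving 82 − 64 = 18 for the blank.

b = 3, z = 50, q = 18, k = -9, p = 26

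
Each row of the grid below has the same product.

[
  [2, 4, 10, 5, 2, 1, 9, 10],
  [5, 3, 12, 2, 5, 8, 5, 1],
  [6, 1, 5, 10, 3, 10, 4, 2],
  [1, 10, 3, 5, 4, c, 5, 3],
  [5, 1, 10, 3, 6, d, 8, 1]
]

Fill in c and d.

Rows 1 and 3 each multiply to 72000, so every row has product 72000.
Row 4: 1×10×3×5×4×5×3 = 9000, so the missing entry is 72000 ÷ 9000 = 8.
Row 5: 5×1×10×3×6×8×1 = 7200, so the missing entry is 72000 ÷ 7200 = 10.

c = 8, d = 10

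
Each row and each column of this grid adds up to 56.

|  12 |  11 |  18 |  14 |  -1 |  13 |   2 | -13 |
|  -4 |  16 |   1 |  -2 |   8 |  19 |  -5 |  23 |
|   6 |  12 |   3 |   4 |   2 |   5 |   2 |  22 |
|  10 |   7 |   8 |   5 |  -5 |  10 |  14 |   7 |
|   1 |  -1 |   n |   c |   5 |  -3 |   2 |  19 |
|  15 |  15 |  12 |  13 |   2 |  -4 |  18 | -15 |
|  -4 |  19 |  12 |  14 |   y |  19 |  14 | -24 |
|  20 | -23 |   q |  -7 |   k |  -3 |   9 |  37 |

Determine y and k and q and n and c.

y = 6, k = 39, q = -16, n = 18, c = 15

Column 4 has 14 − 2 + 4 + 5 + 13 + 14 − 7 = 41; the blank must be 56 − 41 = 15.
Row 7 has -4 + 19 + 12 + 14 + 19 + 14 − 24 = 50; the blank must be 56 − 50 = 6.
Column 5 has -1 + 8 + 2 − 5 + 5 + 2 + 6 = 17; the blank must be 56 − 17 = 39.
Row 5 has 1 − 1 + 15 + 5 − 3 + 2 + 19 = 38; the blank must be 56 − 38 = 18.
Row 8 has 20 − 23 − 7 + 39 − 3 + 9 + 37 = 72; the blank must be 56 − 72 = -16.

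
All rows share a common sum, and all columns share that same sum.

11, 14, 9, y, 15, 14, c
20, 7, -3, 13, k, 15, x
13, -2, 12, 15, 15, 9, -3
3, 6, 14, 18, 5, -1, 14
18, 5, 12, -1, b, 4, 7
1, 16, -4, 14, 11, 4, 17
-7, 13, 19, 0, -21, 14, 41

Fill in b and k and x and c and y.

Rows 3 and 4 both sum to 59, so that's the common total.
Row 5: 18 + 5 + 12 − 1 + 4 + 7 = 45, so its missing entry is 59 − 45 = 14.
Column 4: 13 + 15 + 18 − 1 + 14 + 0 = 59, so its missing entry is 59 − 59 = 0.
Column 5: 15 + 15 + 5 + 14 + 11 − 21 = 39, so its missing entry is 59 − 39 = 20.
Row 1: 11 + 14 + 9 + 0 + 15 + 14 = 63, so its missing entry is 59 − 63 = -4.
Row 2: 20 + 7 − 3 + 13 + 20 + 15 = 72, so its missing entry is 59 − 72 = -13.

b = 14, k = 20, x = -13, c = -4, y = 0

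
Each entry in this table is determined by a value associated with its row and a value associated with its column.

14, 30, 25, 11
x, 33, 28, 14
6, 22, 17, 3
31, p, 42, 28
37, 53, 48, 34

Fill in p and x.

p = 47, x = 17

The difference between any two rows is the same in every column — this is an addition table with the headers hidden.
Row 4 minus row 1 is 42 − 25 = 17, so its entry in column 2 is 30 + 17 = 47.
Row 2 minus row 1 is 28 − 25 = 3, so its entry in column 1 is 14 + 3 = 17.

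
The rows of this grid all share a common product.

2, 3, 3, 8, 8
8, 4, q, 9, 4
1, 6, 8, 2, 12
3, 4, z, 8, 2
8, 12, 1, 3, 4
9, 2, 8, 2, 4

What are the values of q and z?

Rows 1 and 6 each multiply to 1152, so every row has product 1152.
Row 2: 8×4×9×4 = 1152, so the missing entry is 1152 ÷ 1152 = 1.
Row 4: 3×4×8×2 = 192, so the missing entry is 1152 ÷ 192 = 6.

q = 1, z = 6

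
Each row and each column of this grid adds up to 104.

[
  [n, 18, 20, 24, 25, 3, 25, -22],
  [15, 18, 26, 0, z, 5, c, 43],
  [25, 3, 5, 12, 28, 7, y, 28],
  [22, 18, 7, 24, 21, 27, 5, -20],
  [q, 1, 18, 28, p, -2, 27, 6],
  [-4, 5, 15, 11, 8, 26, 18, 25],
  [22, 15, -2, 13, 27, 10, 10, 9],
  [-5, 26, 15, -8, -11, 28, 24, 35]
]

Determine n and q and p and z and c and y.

Row 1: 18 + 20 + 24 + 25 + 3 + 25 − 22 = 93, so its missing entry is 104 − 93 = 11.
Column 1: 11 + 15 + 25 + 22 − 4 + 22 − 5 = 86, so its missing entry is 104 − 86 = 18.
Row 5: 18 + 1 + 18 + 28 − 2 + 27 + 6 = 96, so its missing entry is 104 − 96 = 8.
Column 5: 25 + 28 + 21 + 8 + 8 + 27 − 11 = 106, so its missing entry is 104 − 106 = -2.
Row 3: 25 + 3 + 5 + 12 + 28 + 7 + 28 = 108, so its missing entry is 104 − 108 = -4.
Row 2: 15 + 18 + 26 + 0 − 2 + 5 + 43 = 105, so its missing entry is 104 − 105 = -1.

n = 11, q = 18, p = 8, z = -2, c = -1, y = -4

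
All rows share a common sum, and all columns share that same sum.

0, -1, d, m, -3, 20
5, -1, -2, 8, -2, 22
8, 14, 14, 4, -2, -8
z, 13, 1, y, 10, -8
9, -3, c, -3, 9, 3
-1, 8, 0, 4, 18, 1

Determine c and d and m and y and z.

Rows 2 and 3 both sum to 30, so that's the common total.
Row 5: 9 − 3 − 3 + 9 + 3 = 15, so its missing entry is 30 − 15 = 15.
Column 1: 0 + 5 + 8 + 9 − 1 = 21, so its missing entry is 30 − 21 = 9.
Column 3: -2 + 14 + 1 + 15 + 0 = 28, so its missing entry is 30 − 28 = 2.
Row 1: 0 − 1 + 2 − 3 + 20 = 18, so its missing entry is 30 − 18 = 12.
Row 4: 9 + 13 + 1 + 10 − 8 = 25, so its missing entry is 30 − 25 = 5.

c = 15, d = 2, m = 12, y = 5, z = 9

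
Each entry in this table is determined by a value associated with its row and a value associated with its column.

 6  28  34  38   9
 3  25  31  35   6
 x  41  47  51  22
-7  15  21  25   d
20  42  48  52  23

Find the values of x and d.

x = 19, d = -4

The difference between any two rows is the same in every column — this is an addition table with the headers hidden.
Row 3 minus row 1 is 41 − 28 = 13, so its entry in column 1 is 6 + 13 = 19.
Row 4 minus row 1 is 15 − 28 = -13, so its entry in column 5 is 9 + (-13) = -4.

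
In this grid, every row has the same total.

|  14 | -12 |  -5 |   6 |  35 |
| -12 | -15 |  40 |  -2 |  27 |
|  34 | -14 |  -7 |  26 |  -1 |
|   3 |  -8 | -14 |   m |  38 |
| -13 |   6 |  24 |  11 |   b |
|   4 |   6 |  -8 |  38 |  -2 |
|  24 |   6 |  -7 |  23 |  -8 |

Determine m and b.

m = 19, b = 10

Row 2 sums to 38 and so does row 3; that's the common total.
In row 4 the known cells total 19, leaving 38 − 19 = 19.
In row 5 the known cells total 28, leaving 38 − 28 = 10.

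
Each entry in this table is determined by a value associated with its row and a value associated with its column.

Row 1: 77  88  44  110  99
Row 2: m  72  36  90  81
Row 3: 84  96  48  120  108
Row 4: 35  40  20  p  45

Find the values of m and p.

m = 63, p = 50

Each row is a constant multiple of every other row — this is a multiplication table with the headers hidden.
Row 2 is 36/44 = 9/11 times row 1, so its entry in column 1 is 77 × 9/11 = 63.
Row 4 is 20/44 = 5/11 times row 1, so its entry in column 4 is 110 × 5/11 = 50.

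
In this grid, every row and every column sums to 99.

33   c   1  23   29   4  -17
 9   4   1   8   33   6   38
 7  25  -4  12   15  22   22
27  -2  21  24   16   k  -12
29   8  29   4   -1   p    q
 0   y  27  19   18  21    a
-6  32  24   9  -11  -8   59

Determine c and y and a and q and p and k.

c = 26, y = 6, a = 8, q = 1, p = 29, k = 25

Row 1: 33 + 1 + 23 + 29 + 4 − 17 = 73, so its missing entry is 99 − 73 = 26.
Column 2: 26 + 4 + 25 − 2 + 8 + 32 = 93, so its missing entry is 99 − 93 = 6.
Row 6: 0 + 6 + 27 + 19 + 18 + 21 = 91, so its missing entry is 99 − 91 = 8.
Column 7: -17 + 38 + 22 − 12 + 8 + 59 = 98, so its missing entry is 99 − 98 = 1.
Row 5: 29 + 8 + 29 + 4 − 1 + 1 = 70, so its missing entry is 99 − 70 = 29.
Row 4: 27 − 2 + 21 + 24 + 16 − 12 = 74, so its missing entry is 99 − 74 = 25.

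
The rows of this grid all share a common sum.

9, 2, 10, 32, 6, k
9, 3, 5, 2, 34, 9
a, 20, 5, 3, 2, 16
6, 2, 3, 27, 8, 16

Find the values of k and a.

Rows 2 and 4 both add up to 62, so every row sums to 62.
Row 1: 9 + 2 + 10 + 32 + 6 = 59, so the missing entry is 62 − 59 = 3.
Row 3: 20 + 5 + 3 + 2 + 16 = 46, so the missing entry is 62 − 46 = 16.

k = 3, a = 16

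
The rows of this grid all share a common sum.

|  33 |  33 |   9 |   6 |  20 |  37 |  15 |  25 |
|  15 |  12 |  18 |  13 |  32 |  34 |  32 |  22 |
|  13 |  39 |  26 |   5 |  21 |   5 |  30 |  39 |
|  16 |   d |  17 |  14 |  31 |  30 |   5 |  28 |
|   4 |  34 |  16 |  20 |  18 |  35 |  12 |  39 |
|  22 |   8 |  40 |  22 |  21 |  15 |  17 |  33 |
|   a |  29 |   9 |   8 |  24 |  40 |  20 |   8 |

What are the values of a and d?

The complete rows each total 178.
Row 7 is missing 178 − 138 = 40 (since 29 + 9 + 8 + 24 + 40 + 20 + 8 = 138).
Row 4 is missing 178 − 141 = 37 (since 16 + 17 + 14 + 31 + 30 + 5 + 28 = 141).

a = 40, d = 37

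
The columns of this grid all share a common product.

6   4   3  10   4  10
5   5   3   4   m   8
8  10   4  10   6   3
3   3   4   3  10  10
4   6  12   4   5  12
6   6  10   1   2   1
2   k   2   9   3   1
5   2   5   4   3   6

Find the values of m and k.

m = 8, k = 4

Columns 1 and 6 each multiply to 172800, so every column has product 172800.
Column 5: 4×6×10×5×2×3×3 = 21600, so the missing entry is 172800 ÷ 21600 = 8.
Column 2: 4×5×10×3×6×6×2 = 43200, so the missing entry is 172800 ÷ 43200 = 4.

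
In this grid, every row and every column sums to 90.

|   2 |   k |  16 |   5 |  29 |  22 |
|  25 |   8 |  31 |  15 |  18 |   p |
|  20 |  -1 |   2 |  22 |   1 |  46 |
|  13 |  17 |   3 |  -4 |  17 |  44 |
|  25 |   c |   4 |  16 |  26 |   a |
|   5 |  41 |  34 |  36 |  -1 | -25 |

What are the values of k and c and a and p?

k = 16, c = 9, a = 10, p = -7

Row 1: 2 + 16 + 5 + 29 + 22 = 74, so its missing entry is 90 − 74 = 16.
Column 2: 16 + 8 − 1 + 17 + 41 = 81, so its missing entry is 90 − 81 = 9.
Row 5: 25 + 9 + 4 + 16 + 26 = 80, so its missing entry is 90 − 80 = 10.
Row 2: 25 + 8 + 31 + 15 + 18 = 97, so its missing entry is 90 − 97 = -7.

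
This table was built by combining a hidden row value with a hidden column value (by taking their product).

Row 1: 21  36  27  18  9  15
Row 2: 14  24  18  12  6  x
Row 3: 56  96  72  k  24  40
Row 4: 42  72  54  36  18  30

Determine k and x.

Each row is a constant multiple of every other row — this is a multiplication table with the headers hidden.
Row 3 is 96/36 = 8/3 times row 1, so its entry in column 4 is 18 × 8/3 = 48.
Row 2 is 24/36 = 2/3 times row 1, so its entry in column 6 is 15 × 2/3 = 10.

k = 48, x = 10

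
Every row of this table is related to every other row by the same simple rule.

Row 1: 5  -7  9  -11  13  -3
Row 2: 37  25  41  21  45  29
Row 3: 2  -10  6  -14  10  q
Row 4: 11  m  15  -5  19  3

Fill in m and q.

m = -1, q = -6

The difference between any two rows is the same in every column — this is an addition table with the headers hidden.
Row 4 minus row 1 is -5 − (-11) = 6, so its entry in column 2 is -7 + 6 = -1.
Row 3 minus row 1 is -14 − (-11) = -3, so its entry in column 6 is -3 + (-3) = -6.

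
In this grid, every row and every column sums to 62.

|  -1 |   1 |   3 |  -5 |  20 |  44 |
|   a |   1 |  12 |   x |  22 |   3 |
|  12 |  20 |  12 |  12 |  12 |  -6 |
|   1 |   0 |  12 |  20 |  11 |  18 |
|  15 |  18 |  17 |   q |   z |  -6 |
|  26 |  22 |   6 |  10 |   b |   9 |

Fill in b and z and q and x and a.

The known cells in row 6 total 73, leaving 62 − 73 = -11 for the blank.
The known cells in column 5 total 54, leaving 62 − 54 = 8 for the blank.
The known cells in row 5 total 52, leaving 62 − 52 = 10 for the blank.
The known cells in column 1 total 53, leaving 62 − 53 = 9 for the blank.
The known cells in row 2 total 47, leaving 62 − 47 = 15 for the blank.

b = -11, z = 8, q = 10, x = 15, a = 9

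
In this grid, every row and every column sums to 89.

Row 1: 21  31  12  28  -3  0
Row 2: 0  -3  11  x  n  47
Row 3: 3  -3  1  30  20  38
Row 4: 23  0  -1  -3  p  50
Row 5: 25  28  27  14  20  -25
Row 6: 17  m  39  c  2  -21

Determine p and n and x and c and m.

Row 4 has 23 + 0 − 1 − 3 + 50 = 69; the blank must be 89 − 69 = 20.
Column 2 has 31 − 3 − 3 + 0 + 28 = 53; the blank must be 89 − 53 = 36.
Column 5 has -3 + 20 + 20 + 20 + 2 = 59; the blank must be 89 − 59 = 30.
Row 6 has 17 + 36 + 39 + 2 − 21 = 73; the blank must be 89 − 73 = 16.
Row 2 has 0 − 3 + 11 + 30 + 47 = 85; the blank must be 89 − 85 = 4.

p = 20, n = 30, x = 4, c = 16, m = 36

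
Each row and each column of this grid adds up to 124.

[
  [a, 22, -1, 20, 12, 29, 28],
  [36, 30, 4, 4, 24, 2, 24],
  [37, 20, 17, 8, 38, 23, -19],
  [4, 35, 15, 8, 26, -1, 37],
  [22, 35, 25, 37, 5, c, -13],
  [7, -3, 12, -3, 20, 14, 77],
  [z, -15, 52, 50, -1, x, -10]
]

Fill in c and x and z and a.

The known cells in row 1 total 110, leaving 124 − 110 = 14 for the blank.
The known cells in row 5 total 111, leaving 124 − 111 = 13 for the blank.
The known cells in column 6 total 80, leaving 124 − 80 = 44 for the blank.
The known cells in row 7 total 120, leaving 124 − 120 = 4 for the blank.

c = 13, x = 44, z = 4, a = 14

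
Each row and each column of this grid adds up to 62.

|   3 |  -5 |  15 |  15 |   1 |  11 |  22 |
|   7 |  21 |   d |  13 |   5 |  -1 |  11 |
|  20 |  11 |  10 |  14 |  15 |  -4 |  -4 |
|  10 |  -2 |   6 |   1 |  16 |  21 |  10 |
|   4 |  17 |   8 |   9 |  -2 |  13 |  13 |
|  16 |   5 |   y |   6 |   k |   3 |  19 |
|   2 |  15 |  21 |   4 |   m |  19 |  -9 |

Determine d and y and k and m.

Row 2 has 7 + 21 + 13 + 5 − 1 + 11 = 56; the blank must be 62 − 56 = 6.
Row 7 has 2 + 15 + 21 + 4 + 19 − 9 = 52; the blank must be 62 − 52 = 10.
Column 5 has 1 + 5 + 15 + 16 − 2 + 10 = 45; the blank must be 62 − 45 = 17.
Row 6 has 16 + 5 + 6 + 17 + 3 + 19 = 66; the blank must be 62 − 66 = -4.

d = 6, y = -4, k = 17, m = 10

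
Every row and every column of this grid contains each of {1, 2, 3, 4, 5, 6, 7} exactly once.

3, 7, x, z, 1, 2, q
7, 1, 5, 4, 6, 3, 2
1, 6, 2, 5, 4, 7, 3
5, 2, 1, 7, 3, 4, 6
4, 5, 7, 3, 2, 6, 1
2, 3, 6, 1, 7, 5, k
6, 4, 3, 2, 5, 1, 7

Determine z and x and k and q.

z = 6, x = 4, k = 4, q = 5

For row 1, column 3: column 3 already has {1, 2, 3, 5, 6, 7}; that leaves 4.
At (row 1, col 4): column 4 already has {1, 2, 3, 4, 5, 7}, so the value is 6.
For row 6, column 7: row 6 already has {1, 2, 3, 5, 6, 7}; that leaves 4.
Cell (1,7): row 1 already has {1, 2, 3, 4, 6, 7} → 5.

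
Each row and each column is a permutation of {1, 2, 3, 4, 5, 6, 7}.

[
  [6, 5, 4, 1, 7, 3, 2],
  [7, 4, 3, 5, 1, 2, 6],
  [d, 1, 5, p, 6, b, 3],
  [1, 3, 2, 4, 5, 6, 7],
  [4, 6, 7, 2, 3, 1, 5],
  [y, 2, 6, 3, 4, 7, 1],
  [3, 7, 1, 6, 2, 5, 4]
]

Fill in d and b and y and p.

d = 2, b = 4, y = 5, p = 7

For row 3, column 4: column 4 already has {1, 2, 3, 4, 5, 6}; that leaves 7.
At (row 6, col 1): row 6 already has {1, 2, 3, 4, 6, 7}, so the value is 5.
Cell (3,6): column 6 already has {1, 2, 3, 5, 6, 7} → 4.
Cell (3,1): row 3 already has {1, 3, 4, 5, 6, 7} → 2.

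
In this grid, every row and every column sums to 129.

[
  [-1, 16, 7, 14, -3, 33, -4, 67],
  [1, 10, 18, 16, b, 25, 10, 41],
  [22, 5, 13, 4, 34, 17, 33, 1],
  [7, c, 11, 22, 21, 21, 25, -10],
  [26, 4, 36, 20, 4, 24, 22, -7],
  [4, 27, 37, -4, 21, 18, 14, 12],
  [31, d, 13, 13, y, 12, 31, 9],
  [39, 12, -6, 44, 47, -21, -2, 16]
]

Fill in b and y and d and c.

The known cells in row 4 total 97, leaving 129 − 97 = 32 for the blank.
The known cells in column 2 total 106, leaving 129 − 106 = 23 for the blank.
The known cells in row 7 total 132, leaving 129 − 132 = -3 for the blank.
The known cells in row 2 total 121, leaving 129 − 121 = 8 for the blank.

b = 8, y = -3, d = 23, c = 32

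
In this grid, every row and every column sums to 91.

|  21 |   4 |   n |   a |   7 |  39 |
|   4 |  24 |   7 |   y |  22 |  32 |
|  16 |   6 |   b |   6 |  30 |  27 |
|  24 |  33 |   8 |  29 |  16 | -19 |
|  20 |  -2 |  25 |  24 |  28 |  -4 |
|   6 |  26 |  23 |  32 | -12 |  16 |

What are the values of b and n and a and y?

Row 2: 4 + 24 + 7 + 22 + 32 = 89, so its missing entry is 91 − 89 = 2.
Column 4: 2 + 6 + 29 + 24 + 32 = 93, so its missing entry is 91 − 93 = -2.
Row 1: 21 + 4 − 2 + 7 + 39 = 69, so its missing entry is 91 − 69 = 22.
Row 3: 16 + 6 + 6 + 30 + 27 = 85, so its missing entry is 91 − 85 = 6.

b = 6, n = 22, a = -2, y = 2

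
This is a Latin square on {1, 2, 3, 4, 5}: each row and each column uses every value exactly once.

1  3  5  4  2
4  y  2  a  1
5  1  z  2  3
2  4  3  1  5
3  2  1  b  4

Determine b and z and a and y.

b = 5, z = 4, a = 3, y = 5

Cell (5,4): row 5 already has {1, 2, 3, 4} → 5.
Cell (2,2): column 2 already has {1, 2, 3, 4} → 5.
For row 2, column 4: row 2 already has {1, 2, 4, 5}; that leaves 3.
For row 3, column 3: row 3 already has {1, 2, 3, 5}; that leaves 4.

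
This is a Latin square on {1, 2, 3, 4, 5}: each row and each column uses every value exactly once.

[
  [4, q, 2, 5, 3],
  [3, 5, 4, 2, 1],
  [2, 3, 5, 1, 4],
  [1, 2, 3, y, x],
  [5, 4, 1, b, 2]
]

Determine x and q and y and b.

x = 5, q = 1, y = 4, b = 3

Cell (1,2): row 1 already has {2, 3, 4, 5} → 1.
Cell (4,5): column 5 already has {1, 2, 3, 4} → 5.
At (row 4, col 4): row 4 already has {1, 2, 3, 5}, so the value is 4.
For row 5, column 4: row 5 already has {1, 2, 4, 5}; that leaves 3.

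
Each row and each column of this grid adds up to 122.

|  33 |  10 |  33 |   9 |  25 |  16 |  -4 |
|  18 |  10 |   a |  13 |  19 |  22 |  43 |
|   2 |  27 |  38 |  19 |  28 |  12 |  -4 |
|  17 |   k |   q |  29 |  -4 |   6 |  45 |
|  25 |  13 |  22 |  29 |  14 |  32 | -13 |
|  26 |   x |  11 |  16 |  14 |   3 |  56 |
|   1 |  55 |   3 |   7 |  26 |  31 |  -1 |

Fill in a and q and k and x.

a = -3, q = 18, k = 11, x = -4

Row 2 has 18 + 10 + 13 + 19 + 22 + 43 = 125; the blank must be 122 − 125 = -3.
Column 3 has 33 − 3 + 38 + 22 + 11 + 3 = 104; the blank must be 122 − 104 = 18.
Row 4 has 17 + 18 + 29 − 4 + 6 + 45 = 111; the blank must be 122 − 111 = 11.
Row 6 has 26 + 11 + 16 + 14 + 3 + 56 = 126; the blank must be 122 − 126 = -4.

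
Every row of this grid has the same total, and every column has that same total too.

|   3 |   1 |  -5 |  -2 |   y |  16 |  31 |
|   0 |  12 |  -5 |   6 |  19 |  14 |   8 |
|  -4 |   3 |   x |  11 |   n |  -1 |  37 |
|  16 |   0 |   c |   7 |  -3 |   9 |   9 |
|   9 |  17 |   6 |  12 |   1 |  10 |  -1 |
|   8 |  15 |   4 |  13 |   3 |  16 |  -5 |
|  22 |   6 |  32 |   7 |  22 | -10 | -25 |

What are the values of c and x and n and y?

Rows 2 and 5 both sum to 54, so that's the common total.
Row 4 has 16 + 0 + 7 − 3 + 9 + 9 = 38; the blank must be 54 − 38 = 16.
Row 1 has 3 + 1 − 5 − 2 + 16 + 31 = 44; the blank must be 54 − 44 = 10.
Column 5 has 10 + 19 − 3 + 1 + 3 + 22 = 52; the blank must be 54 − 52 = 2.
Row 3 has -4 + 3 + 11 + 2 − 1 + 37 = 48; the blank must be 54 − 48 = 6.

c = 16, x = 6, n = 2, y = 10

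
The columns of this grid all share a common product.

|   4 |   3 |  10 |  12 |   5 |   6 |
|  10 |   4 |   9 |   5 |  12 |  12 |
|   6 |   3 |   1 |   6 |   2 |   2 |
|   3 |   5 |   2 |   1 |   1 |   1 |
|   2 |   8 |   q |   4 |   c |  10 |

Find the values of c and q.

Columns 1 and 4 each multiply to 1440, so every column has product 1440.
Column 5: 5×12×2×1 = 120, so the missing entry is 1440 ÷ 120 = 12.
Column 3: 10×9×1×2 = 180, so the missing entry is 1440 ÷ 180 = 8.

c = 12, q = 8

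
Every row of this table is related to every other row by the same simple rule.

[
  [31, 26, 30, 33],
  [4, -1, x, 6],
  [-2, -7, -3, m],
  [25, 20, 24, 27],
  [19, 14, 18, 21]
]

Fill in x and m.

The difference between any two rows is the same in every column — this is an addition table with the headers hidden.
Row 2 minus row 1 is 4 − 31 = -27, so its entry in column 3 is 30 + (-27) = 3.
Row 3 minus row 1 is -2 − 31 = -33, so its entry in column 4 is 33 + (-33) = 0.

x = 3, m = 0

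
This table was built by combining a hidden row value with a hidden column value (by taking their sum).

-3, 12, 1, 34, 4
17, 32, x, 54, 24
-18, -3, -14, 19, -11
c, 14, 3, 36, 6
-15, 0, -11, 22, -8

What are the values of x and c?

The difference between any two rows is the same in every column — this is an addition table with the headers hidden.
Row 2 minus row 1 is 54 − 34 = 20, so its entry in column 3 is 1 + 20 = 21.
Row 4 minus row 1 is 36 − 34 = 2, so its entry in column 1 is -3 + 2 = -1.

x = 21, c = -1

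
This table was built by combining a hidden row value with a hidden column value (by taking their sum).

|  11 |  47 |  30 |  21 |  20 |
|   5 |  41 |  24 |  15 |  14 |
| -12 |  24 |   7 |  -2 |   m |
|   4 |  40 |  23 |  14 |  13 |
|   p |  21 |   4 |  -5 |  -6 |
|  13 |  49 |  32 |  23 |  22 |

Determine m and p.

The difference between any two rows is the same in every column — this is an addition table with the headers hidden.
Row 3 minus row 1 is 7 − 30 = -23, so its entry in column 5 is 20 + (-23) = -3.
Row 5 minus row 1 is 4 − 30 = -26, so its entry in column 1 is 11 + (-26) = -15.

m = -3, p = -15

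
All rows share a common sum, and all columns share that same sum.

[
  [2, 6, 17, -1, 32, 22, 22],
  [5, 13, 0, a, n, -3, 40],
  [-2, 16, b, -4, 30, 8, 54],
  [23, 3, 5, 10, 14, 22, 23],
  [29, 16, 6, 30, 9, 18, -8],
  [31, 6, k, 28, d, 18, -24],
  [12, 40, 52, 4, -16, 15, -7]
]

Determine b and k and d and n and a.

b = -2, k = 22, d = 19, n = 12, a = 33

Rows 1 and 4 both sum to 100, so that's the common total.
Row 3 has -2 + 16 − 4 + 30 + 8 + 54 = 102; the blank must be 100 − 102 = -2.
Column 4 has -1 − 4 + 10 + 30 + 28 + 4 = 67; the blank must be 100 − 67 = 33.
Row 2 has 5 + 13 + 0 + 33 − 3 + 40 = 88; the blank must be 100 − 88 = 12.
Column 5 has 32 + 12 + 30 + 14 + 9 − 16 = 81; the blank must be 100 − 81 = 19.
Row 6 has 31 + 6 + 28 + 19 + 18 − 24 = 78; the blank must be 100 − 78 = 22.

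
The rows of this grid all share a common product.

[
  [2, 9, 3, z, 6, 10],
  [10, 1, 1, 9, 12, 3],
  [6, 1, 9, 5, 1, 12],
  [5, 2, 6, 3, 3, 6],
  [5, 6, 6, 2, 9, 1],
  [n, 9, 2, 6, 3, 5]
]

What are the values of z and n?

z = 1, n = 2

Rows 2 and 3 each multiply to 3240, so every row has product 3240.
Row 1: 2×9×3×6×10 = 3240, so the missing entry is 3240 ÷ 3240 = 1.
Row 6: 9×2×6×3×5 = 1620, so the missing entry is 3240 ÷ 1620 = 2.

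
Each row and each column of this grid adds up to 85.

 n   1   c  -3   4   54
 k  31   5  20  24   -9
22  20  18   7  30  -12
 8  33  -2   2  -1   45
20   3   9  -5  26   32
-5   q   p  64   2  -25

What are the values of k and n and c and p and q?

The known cells in column 2 total 88, leaving 85 − 88 = -3 for the blank.
The known cells in row 2 total 71, leaving 85 − 71 = 14 for the blank.
The known cells in column 1 total 59, leaving 85 − 59 = 26 for the blank.
The known cells in row 1 total 82, leaving 85 − 82 = 3 for the blank.
The known cells in row 6 total 33, leaving 85 − 33 = 52 for the blank.

k = 14, n = 26, c = 3, p = 52, q = -3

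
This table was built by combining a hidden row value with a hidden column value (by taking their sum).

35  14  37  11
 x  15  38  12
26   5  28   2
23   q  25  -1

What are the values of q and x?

The difference between any two rows is the same in every column — this is an addition table with the headers hidden.
Row 4 minus row 1 is 25 − 37 = -12, so its entry in column 2 is 14 + (-12) = 2.
Row 2 minus row 1 is 38 − 37 = 1, so its entry in column 1 is 35 + 1 = 36.

q = 2, x = 36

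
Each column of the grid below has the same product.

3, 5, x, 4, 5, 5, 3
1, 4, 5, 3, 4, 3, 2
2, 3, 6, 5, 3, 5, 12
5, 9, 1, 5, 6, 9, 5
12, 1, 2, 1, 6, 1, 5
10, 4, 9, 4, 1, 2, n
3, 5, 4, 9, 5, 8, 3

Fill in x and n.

Columns 2 and 4 each multiply to 10800, so every column has product 10800.
Column 3: 5×6×1×2×9×4 = 2160, so the missing entry is 10800 ÷ 2160 = 5.
Column 7: 3×2×12×5×5×3 = 5400, so the missing entry is 10800 ÷ 5400 = 2.

x = 5, n = 2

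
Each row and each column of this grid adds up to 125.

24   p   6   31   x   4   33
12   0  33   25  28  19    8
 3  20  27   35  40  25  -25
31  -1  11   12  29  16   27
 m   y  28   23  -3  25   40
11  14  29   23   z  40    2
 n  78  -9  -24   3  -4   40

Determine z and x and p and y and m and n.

Row 6 has 11 + 14 + 29 + 23 + 40 + 2 = 119; the blank must be 125 − 119 = 6.
Column 5 has 28 + 40 + 29 − 3 + 6 + 3 = 103; the blank must be 125 − 103 = 22.
Row 1 has 24 + 6 + 31 + 22 + 4 + 33 = 120; the blank must be 125 − 120 = 5.
Row 7 has 78 − 9 − 24 + 3 − 4 + 40 = 84; the blank must be 125 − 84 = 41.
Column 1 has 24 + 12 + 3 + 31 + 11 + 41 = 122; the blank must be 125 − 122 = 3.
Row 5 has 3 + 28 + 23 − 3 + 25 + 40 = 116; the blank must be 125 − 116 = 9.

z = 6, x = 22, p = 5, y = 9, m = 3, n = 41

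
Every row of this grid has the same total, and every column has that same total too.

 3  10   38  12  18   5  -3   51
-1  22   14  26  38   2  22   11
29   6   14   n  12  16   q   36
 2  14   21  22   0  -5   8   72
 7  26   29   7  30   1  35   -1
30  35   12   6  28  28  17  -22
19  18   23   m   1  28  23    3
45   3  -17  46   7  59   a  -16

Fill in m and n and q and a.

m = 19, n = -4, q = 25, a = 7

Rows 1 and 2 both sum to 134, so that's the common total.
Row 7 has 19 + 18 + 23 + 1 + 28 + 23 + 3 = 115; the blank must be 134 − 115 = 19.
Column 4 has 12 + 26 + 22 + 7 + 6 + 19 + 46 = 138; the blank must be 134 − 138 = -4.
Row 3 has 29 + 6 + 14 − 4 + 12 + 16 + 36 = 109; the blank must be 134 − 109 = 25.
Row 8 has 45 + 3 − 17 + 46 + 7 + 59 − 16 = 127; the blank must be 134 − 127 = 7.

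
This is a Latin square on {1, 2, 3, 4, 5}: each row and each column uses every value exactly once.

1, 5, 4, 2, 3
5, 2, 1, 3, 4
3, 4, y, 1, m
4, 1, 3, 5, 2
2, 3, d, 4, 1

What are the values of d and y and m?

d = 5, y = 2, m = 5

Cell (3,5): column 5 already has {1, 2, 3, 4} → 5.
For row 5, column 3: row 5 already has {1, 2, 3, 4}; that leaves 5.
At (row 3, col 3): row 3 already has {1, 3, 4, 5}, so the value is 2.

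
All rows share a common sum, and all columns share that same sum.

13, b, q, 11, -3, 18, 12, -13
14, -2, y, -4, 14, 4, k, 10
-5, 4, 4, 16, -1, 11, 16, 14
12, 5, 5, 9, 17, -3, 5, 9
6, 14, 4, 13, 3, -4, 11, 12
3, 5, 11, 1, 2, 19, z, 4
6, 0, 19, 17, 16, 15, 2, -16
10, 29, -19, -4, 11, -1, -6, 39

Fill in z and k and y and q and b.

z = 14, k = 5, y = 18, q = 17, b = 4

Rows 3 and 4 both sum to 59, so that's the common total.
Column 2: -2 + 4 + 5 + 14 + 5 + 0 + 29 = 55, so its missing entry is 59 − 55 = 4.
Row 1: 13 + 4 + 11 − 3 + 18 + 12 − 13 = 42, so its missing entry is 59 − 42 = 17.
Column 3: 17 + 4 + 5 + 4 + 11 + 19 − 19 = 41, so its missing entry is 59 − 41 = 18.
Row 6: 3 + 5 + 11 + 1 + 2 + 19 + 4 = 45, so its missing entry is 59 − 45 = 14.
Row 2: 14 − 2 + 18 − 4 + 14 + 4 + 10 = 54, so its missing entry is 59 − 54 = 5.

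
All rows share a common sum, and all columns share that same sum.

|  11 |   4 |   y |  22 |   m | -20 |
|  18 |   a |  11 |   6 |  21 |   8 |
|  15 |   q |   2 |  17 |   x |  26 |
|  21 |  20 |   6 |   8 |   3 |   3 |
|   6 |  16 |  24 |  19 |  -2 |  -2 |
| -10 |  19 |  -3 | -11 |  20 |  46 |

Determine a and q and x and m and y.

Rows 4 and 5 both sum to 61, so that's the common total.
Row 2 has 18 + 11 + 6 + 21 + 8 = 64; the blank must be 61 − 64 = -3.
Column 2 has 4 − 3 + 20 + 16 + 19 = 56; the blank must be 61 − 56 = 5.
Row 3 has 15 + 5 + 2 + 17 + 26 = 65; the blank must be 61 − 65 = -4.
Column 5 has 21 − 4 + 3 − 2 + 20 = 38; the blank must be 61 − 38 = 23.
Row 1 has 11 + 4 + 22 + 23 − 20 = 40; the blank must be 61 − 40 = 21.

a = -3, q = 5, x = -4, m = 23, y = 21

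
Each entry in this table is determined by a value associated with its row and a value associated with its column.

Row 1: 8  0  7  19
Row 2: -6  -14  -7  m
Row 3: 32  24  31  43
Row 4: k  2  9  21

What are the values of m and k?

m = 5, k = 10

The difference between any two rows is the same in every column — this is an addition table with the headers hidden.
Row 2 minus row 1 is -14 − 0 = -14, so its entry in column 4 is 19 + (-14) = 5.
Row 4 minus row 1 is 2 − 0 = 2, so its entry in column 1 is 8 + 2 = 10.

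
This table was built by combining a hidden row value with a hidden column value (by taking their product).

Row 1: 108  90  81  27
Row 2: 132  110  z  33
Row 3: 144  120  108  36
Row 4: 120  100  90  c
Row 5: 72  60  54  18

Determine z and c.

z = 99, c = 30

Each row is a constant multiple of every other row — this is a multiplication table with the headers hidden.
Row 2 is 132/108 = 11/9 times row 1, so its entry in column 3 is 81 × 11/9 = 99.
Row 4 is 120/108 = 10/9 times row 1, so its entry in column 4 is 27 × 10/9 = 30.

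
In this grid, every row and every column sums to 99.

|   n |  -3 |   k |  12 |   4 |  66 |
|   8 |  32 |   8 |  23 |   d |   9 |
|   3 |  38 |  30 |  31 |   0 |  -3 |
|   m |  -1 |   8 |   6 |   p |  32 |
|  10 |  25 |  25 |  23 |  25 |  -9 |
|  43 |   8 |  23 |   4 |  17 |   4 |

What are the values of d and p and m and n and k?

d = 19, p = 34, m = 20, n = 15, k = 5

Row 2 has 8 + 32 + 8 + 23 + 9 = 80; the blank must be 99 − 80 = 19.
Column 5 has 4 + 19 + 0 + 25 + 17 = 65; the blank must be 99 − 65 = 34.
Row 4 has -1 + 8 + 6 + 34 + 32 = 79; the blank must be 99 − 79 = 20.
Column 1 has 8 + 3 + 20 + 10 + 43 = 84; the blank must be 99 − 84 = 15.
Row 1 has 15 − 3 + 12 + 4 + 66 = 94; the blank must be 99 − 94 = 5.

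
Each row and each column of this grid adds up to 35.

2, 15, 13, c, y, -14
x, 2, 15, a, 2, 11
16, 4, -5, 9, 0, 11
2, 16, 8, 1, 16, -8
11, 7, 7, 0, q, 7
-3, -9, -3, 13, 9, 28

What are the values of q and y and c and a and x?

q = 3, y = 5, c = 14, a = -2, x = 7

Row 5: 11 + 7 + 7 + 0 + 7 = 32, so its missing entry is 35 − 32 = 3.
Column 5: 2 + 0 + 16 + 3 + 9 = 30, so its missing entry is 35 − 30 = 5.
Row 1: 2 + 15 + 13 + 5 − 14 = 21, so its missing entry is 35 − 21 = 14.
Column 1: 2 + 16 + 2 + 11 − 3 = 28, so its missing entry is 35 − 28 = 7.
Row 2: 7 + 2 + 15 + 2 + 11 = 37, so its missing entry is 35 − 37 = -2.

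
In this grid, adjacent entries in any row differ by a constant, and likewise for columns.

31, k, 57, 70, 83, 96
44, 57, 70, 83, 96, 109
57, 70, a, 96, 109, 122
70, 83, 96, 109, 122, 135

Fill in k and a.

Along each row the entries change by 13 per step; down each column they change by 13.
Row 1: from 31 at column 1, stepping by 13 to column 2 gives 44.
Row 3: from 57 at column 1, stepping by 13 to column 3 gives 83.

k = 44, a = 83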